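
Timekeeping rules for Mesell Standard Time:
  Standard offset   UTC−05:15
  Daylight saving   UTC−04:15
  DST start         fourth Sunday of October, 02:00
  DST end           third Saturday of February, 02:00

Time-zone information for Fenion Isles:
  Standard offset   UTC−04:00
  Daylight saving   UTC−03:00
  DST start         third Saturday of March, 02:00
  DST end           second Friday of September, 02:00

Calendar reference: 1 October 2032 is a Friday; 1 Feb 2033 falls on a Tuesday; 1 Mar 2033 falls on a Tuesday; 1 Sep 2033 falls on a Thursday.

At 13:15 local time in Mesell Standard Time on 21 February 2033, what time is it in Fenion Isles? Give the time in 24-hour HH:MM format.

14:30

1 October 2032 is a Friday, so the first Sunday is October 3 and the fourth is October 24.
1 February 2033 is a Tuesday, so the first Saturday is February 5 and the third is February 19.
Daylight saving runs 24 October 2032 – 19 February 2033; 21 February 2033 is outside that window, so Mesell Standard Time is on standard time at UTC−05:15.
13:15 Mesell Standard Time + 5h15m = 18:30 UTC.
1 March 2033 is a Tuesday, so the first Saturday is March 5 and the third is March 19.
1 September 2033 is a Thursday, so the first Friday is September 2 and the second is September 9.
At the standard offset (UTC−04:00), 18:30 UTC − 4h = 14:30 Fenion Isles standard time.
Daylight saving runs 19 March – 9 September; the standard-time date in Fenion Isles, 21 February 2033, is outside that window, so Fenion Isles is on standard time at UTC−04:00.
18:30 UTC − 4h = 14:30 Fenion Isles.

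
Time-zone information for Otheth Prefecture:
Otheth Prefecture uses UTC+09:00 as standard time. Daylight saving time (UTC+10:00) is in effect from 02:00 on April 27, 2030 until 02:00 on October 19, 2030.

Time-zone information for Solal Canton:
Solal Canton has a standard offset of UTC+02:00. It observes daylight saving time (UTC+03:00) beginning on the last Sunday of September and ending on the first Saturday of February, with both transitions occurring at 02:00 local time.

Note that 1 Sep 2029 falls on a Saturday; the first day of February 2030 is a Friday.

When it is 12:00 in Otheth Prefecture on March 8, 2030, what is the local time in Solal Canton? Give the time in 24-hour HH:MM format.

05:00

Daylight saving runs 27 April – 19 October; March 8, 2030 is outside that window, so Otheth Prefecture is on standard time at UTC+09:00.
12:00 Otheth Prefecture − 9h = 03:00 UTC.
1 September 2029 is a Saturday, so Sundays fall on 2, 9, 16, 23, 30; the last is September 30.
1 February 2030 is a Friday, so the first Saturday is February 2.
At the standard offset (UTC+02:00), 03:00 UTC + 2h = 05:00 Solal Canton standard time.
Daylight saving runs 30 September 2029 – 2 February 2030; the standard-time date in Solal Canton, March 8, 2030, is outside that window, so Solal Canton is on standard time at UTC+02:00.
03:00 UTC + 2h = 05:00 Solal Canton.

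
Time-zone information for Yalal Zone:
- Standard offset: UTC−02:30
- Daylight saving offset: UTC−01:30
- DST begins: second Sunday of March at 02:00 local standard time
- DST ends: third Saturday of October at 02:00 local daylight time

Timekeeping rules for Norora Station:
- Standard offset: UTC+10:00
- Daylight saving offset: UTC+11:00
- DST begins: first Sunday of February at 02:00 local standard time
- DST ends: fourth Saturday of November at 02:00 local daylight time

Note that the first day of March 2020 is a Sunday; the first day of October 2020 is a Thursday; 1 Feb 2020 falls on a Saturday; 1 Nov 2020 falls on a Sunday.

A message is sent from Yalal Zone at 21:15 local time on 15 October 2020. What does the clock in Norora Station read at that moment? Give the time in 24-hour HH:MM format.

09:45

1 March 2020 is a Sunday, so the first Sunday is March 1 and the second is March 8.
1 October 2020 is a Thursday, so the first Saturday is October 3 and the third is October 17.
15 October 2020 lies within the daylight-saving period (8 March – 17 October), so Yalal Zone is on daylight time, UTC−01:30.
21:15 Yalal Zone + 1h30m = 22:45 UTC.
1 February 2020 is a Saturday, so the first Sunday is February 2.
1 November 2020 is a Sunday, so the first Saturday is November 7 and the fourth is November 28.
At the standard offset (UTC+10:00), 22:45 UTC + 10h = 08:45 Norora Station standard time (rolling into the next day, 16 October 2020).
Daylight saving runs 2 February – 28 November; the standard-time date in Norora Station, 16 October 2020, is inside that window, so Norora Station is at UTC+11:00.
22:45 UTC + 11h = 09:45 Norora Station (rolling into the next day, 16 October 2020).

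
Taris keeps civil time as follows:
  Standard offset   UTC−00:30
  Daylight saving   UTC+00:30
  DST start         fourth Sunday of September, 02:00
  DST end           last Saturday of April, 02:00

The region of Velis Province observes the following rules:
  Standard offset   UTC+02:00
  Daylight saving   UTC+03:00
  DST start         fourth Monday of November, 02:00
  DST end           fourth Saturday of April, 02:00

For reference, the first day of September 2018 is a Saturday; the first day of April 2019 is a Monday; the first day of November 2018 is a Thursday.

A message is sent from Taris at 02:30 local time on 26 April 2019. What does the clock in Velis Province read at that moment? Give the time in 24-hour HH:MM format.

1 September 2018 is a Saturday, so the first Sunday is September 2 and the fourth is September 23.
1 April 2019 is a Monday, so Saturdays fall on 6, 13, 20, 27; the last is April 27.
26 April 2019 falls between 23 September 2018 and 27 April 2019, so daylight saving is in effect and Taris is at UTC+00:30.
02:30 Taris − 0h30m = 02:00 UTC.
1 November 2018 is a Thursday, so the first Monday is November 5 and the fourth is November 26.
1 April 2019 is a Monday, so the first Saturday is April 6 and the fourth is April 27.
At the standard offset (UTC+02:00), 02:00 UTC + 2h = 04:00 Velis Province standard time.
Daylight saving runs 26 November 2018 – 27 April 2019; the standard-time date in Velis Province, 26 April 2019, is inside that window, so Velis Province is at UTC+03:00.
02:00 UTC + 3h = 05:00 Velis Province.

05:00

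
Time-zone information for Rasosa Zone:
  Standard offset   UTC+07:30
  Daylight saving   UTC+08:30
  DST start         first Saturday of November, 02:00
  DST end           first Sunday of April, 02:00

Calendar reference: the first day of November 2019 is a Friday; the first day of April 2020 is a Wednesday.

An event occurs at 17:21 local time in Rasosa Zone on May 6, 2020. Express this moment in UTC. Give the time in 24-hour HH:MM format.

1 November 2019 is a Friday, so the first Saturday is November 2.
1 April 2020 is a Wednesday, so the first Sunday is April 5.
May 6, 2020 is outside the daylight-saving period (2 November 2019 – 5 April 2020), so Rasosa Zone is on standard time, UTC+07:30.
17:21 local − 7h30m = 09:51 UTC.

09:51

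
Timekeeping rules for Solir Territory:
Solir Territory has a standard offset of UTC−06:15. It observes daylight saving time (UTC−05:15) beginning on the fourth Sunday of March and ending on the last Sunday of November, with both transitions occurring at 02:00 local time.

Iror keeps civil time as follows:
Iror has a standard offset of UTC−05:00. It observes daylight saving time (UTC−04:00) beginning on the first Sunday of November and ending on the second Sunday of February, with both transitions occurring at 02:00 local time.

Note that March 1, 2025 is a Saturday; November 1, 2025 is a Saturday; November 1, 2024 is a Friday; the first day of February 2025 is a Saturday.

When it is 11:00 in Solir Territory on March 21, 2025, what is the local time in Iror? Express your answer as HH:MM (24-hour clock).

12:15

1 March 2025 is a Saturday, so the first Sunday is March 2 and the fourth is March 23.
1 November 2025 is a Saturday, so Sundays fall on 2, 9, 16, 23, 30; the last is November 30.
March 21, 2025 does not fall between 23 March and 30 November, so daylight saving is not in effect and Solir Territory is at UTC−06:15.
11:00 Solir Territory + 6h15m = 17:15 UTC.
1 November 2024 is a Friday, so the first Sunday is November 3.
1 February 2025 is a Saturday, so the first Sunday is February 2 and the second is February 9.
At the standard offset (UTC−05:00), 17:15 UTC − 5h = 12:15 Iror standard time.
Daylight saving runs 3 November 2024 – 9 February 2025; the standard-time date in Iror, March 21, 2025, is outside that window, so Iror is on standard time at UTC−05:00.
17:15 UTC − 5h = 12:15 Iror.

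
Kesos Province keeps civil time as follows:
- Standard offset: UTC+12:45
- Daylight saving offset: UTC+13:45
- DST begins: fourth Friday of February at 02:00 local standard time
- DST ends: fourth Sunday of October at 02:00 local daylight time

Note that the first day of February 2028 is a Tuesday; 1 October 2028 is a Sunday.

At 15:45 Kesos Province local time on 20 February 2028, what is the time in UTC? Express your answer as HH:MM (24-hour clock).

03:00

1 February 2028 is a Tuesday, so the first Friday is February 4 and the fourth is February 25.
1 October 2028 is a Sunday, so the first Sunday is October 1 and the fourth is October 22.
20 February 2028 is outside the daylight-saving period (25 February – 22 October), so Kesos Province is on standard time, UTC+12:45.
15:45 local − 12h45m = 03:00 UTC.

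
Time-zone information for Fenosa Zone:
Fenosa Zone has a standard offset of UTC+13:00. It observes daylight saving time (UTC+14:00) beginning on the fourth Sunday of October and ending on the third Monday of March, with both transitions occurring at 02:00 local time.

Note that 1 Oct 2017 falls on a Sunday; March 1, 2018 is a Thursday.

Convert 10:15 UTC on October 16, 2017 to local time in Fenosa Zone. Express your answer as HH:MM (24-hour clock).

23:15

1 October 2017 is a Sunday, so the first Sunday is October 1 and the fourth is October 22.
1 March 2018 is a Thursday, so the first Monday is March 5 and the third is March 19.
At the standard offset (UTC+13:00), 10:15 UTC + 13h = 23:15 Fenosa Zone standard time.
Daylight saving runs 22 October 2017 – 19 March 2018; the standard-time date in Fenosa Zone, October 16, 2017, is outside that window, so Fenosa Zone is on standard time at UTC+13:00.
10:15 UTC + 13h = 23:15 local.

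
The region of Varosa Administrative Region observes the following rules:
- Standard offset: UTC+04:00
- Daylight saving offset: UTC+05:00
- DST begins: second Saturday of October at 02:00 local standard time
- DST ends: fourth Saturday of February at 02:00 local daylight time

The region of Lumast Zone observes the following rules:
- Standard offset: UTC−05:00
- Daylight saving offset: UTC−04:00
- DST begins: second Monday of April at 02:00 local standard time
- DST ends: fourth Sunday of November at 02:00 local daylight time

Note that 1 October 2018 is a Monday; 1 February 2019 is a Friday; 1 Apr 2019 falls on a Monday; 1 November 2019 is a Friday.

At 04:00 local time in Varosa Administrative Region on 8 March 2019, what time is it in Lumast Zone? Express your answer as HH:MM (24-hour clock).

1 October 2018 is a Monday, so the first Saturday is October 6 and the second is October 13.
1 February 2019 is a Friday, so the first Saturday is February 2 and the fourth is February 23.
8 March 2019 does not fall between 13 October 2018 and 23 February 2019, so daylight saving is not in effect and Varosa Administrative Region is at UTC+04:00.
04:00 Varosa Administrative Region − 4h = 00:00 UTC.
1 April 2019 is a Monday, so the first Monday is April 1 and the second is April 8.
1 November 2019 is a Friday, so the first Sunday is November 3 and the fourth is November 24.
At the standard offset (UTC−05:00), 00:00 UTC − 5h = 19:00 Lumast Zone standard time (rolling into the previous day, 7 March 2019).
The standard-time date in Lumast Zone, 7 March 2019, does not fall between 8 April and 24 November, so daylight saving is not in effect and Lumast Zone is at UTC−05:00.
00:00 UTC − 5h = 19:00 Lumast Zone (rolling into the previous day, 7 March 2019).

19:00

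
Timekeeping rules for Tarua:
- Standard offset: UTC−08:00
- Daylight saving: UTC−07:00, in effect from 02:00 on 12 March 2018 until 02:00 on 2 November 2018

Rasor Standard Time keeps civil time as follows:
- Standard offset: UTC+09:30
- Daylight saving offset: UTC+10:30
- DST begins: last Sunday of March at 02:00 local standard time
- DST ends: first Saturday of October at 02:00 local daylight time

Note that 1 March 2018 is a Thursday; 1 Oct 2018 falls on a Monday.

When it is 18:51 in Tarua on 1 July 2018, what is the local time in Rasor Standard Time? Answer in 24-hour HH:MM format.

Daylight saving runs 12 March – 2 November; 1 July 2018 is inside that window, so Tarua is at UTC−07:00.
18:51 Tarua + 7h = 01:51 UTC (rolling into the next day, 2 July 2018).
1 March 2018 is a Thursday, so Sundays fall on 4, 11, 18, 25; the last is March 25.
1 October 2018 is a Monday, so the first Saturday is October 6.
At the standard offset (UTC+09:30), 01:51 UTC + 9h30m = 11:21 Rasor Standard Time standard time.
Daylight saving runs 25 March – 6 October; the standard-time date in Rasor Standard Time, 2 July 2018, is inside that window, so Rasor Standard Time is at UTC+10:30.
01:51 UTC + 10h30m = 12:21 Rasor Standard Time.

12:21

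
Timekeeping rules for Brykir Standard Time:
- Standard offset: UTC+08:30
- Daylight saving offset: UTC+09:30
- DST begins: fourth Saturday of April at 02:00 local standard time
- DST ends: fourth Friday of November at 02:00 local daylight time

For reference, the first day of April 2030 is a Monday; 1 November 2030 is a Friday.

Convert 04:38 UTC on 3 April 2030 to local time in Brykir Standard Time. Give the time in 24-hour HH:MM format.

13:08

1 April 2030 is a Monday, so the first Saturday is April 6 and the fourth is April 27.
1 November 2030 is a Friday, so the first Friday is November 1 and the fourth is November 22.
At the standard offset (UTC+08:30), 04:38 UTC + 8h30m = 13:08 Brykir Standard Time standard time.
Daylight saving runs 27 April – 22 November; the standard-time date in Brykir Standard Time, 3 April 2030, is outside that window, so Brykir Standard Time is on standard time at UTC+08:30.
04:38 UTC + 8h30m = 13:08 local.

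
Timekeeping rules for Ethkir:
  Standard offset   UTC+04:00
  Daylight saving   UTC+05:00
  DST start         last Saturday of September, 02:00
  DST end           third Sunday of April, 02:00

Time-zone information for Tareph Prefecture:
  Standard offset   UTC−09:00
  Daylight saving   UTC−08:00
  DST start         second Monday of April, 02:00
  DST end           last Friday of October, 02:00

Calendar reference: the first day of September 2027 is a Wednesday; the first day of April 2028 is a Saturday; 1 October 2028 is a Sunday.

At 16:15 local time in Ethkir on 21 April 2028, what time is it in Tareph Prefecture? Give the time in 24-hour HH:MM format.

04:15

1 September 2027 is a Wednesday, so Saturdays fall on 4, 11, 18, 25; the last is September 25.
1 April 2028 is a Saturday, so the first Sunday is April 2 and the third is April 16.
21 April 2028 is outside the daylight-saving period (25 September 2027 – 16 April 2028), so Ethkir is on standard time, UTC+04:00.
16:15 Ethkir − 4h = 12:15 UTC.
1 April 2028 is a Saturday, so the first Monday is April 3 and the second is April 10.
1 October 2028 is a Sunday, so Fridays fall on 6, 13, 20, 27; the last is October 27.
At the standard offset (UTC−09:00), 12:15 UTC − 9h = 03:15 Tareph Prefecture standard time.
The standard-time date in Tareph Prefecture, 21 April 2028, falls between 10 April and 27 October, so daylight saving is in effect and Tareph Prefecture is at UTC−08:00.
12:15 UTC − 8h = 04:15 Tareph Prefecture.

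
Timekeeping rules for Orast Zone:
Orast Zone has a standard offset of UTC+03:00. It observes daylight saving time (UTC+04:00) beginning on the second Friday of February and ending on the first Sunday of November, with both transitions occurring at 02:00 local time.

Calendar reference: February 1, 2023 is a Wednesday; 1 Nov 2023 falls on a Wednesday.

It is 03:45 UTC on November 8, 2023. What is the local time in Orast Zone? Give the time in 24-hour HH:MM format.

1 February 2023 is a Wednesday, so the first Friday is February 3 and the second is February 10.
1 November 2023 is a Wednesday, so the first Sunday is November 5.
At the standard offset (UTC+03:00), 03:45 UTC + 3h = 06:45 Orast Zone standard time.
The standard-time date in Orast Zone, November 8, 2023, does not fall between 10 February and 5 November, so daylight saving is not in effect and Orast Zone is at UTC+03:00.
03:45 UTC + 3h = 06:45 local.

06:45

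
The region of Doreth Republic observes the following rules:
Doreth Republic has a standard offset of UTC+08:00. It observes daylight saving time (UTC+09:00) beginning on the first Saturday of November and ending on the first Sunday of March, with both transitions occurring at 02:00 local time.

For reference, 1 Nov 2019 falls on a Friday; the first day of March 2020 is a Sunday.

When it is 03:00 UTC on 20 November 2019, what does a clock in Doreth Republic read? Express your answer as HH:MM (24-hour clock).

12:00

1 November 2019 is a Friday, so the first Saturday is November 2.
1 March 2020 is a Sunday, so the first Sunday is March 1.
At the standard offset (UTC+08:00), 03:00 UTC + 8h = 11:00 Doreth Republic standard time.
Daylight saving runs 2 November 2019 – 1 March 2020; the standard-time date in Doreth Republic, 20 November 2019, is inside that window, so Doreth Republic is at UTC+09:00.
03:00 UTC + 9h = 12:00 local.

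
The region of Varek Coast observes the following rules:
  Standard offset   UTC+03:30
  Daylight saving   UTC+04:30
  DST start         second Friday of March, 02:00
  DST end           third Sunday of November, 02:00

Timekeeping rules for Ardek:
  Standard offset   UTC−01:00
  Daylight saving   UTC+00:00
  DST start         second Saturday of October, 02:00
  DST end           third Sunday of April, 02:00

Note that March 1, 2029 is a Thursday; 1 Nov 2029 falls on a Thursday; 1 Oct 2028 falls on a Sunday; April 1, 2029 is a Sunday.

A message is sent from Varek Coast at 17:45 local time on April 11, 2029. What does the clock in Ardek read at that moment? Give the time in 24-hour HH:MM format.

1 March 2029 is a Thursday, so the first Friday is March 2 and the second is March 9.
1 November 2029 is a Thursday, so the first Sunday is November 4 and the third is November 18.
April 11, 2029 lies within the daylight-saving period (9 March – 18 November), so Varek Coast is on daylight time, UTC+04:30.
17:45 Varek Coast − 4h30m = 13:15 UTC.
1 October 2028 is a Sunday, so the first Saturday is October 7 and the second is October 14.
1 April 2029 is a Sunday, so the first Sunday is April 1 and the third is April 15.
At the standard offset (UTC−01:00), 13:15 UTC − 1h = 12:15 Ardek standard time.
The standard-time date in Ardek, April 11, 2029, falls between 14 October 2028 and 15 April 2029, so daylight saving is in effect and Ardek is at UTC+00:00.
13:15 UTC + 0h = 13:15 Ardek.

13:15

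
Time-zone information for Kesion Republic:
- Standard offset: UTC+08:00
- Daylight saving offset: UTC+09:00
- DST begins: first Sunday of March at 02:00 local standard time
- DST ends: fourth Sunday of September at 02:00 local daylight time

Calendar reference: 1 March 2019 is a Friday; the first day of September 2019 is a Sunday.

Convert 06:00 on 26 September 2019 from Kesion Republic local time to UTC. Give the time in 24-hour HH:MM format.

22:00

1 March 2019 is a Friday, so the first Sunday is March 3.
1 September 2019 is a Sunday, so the first Sunday is September 1 and the fourth is September 22.
Daylight saving runs 3 March – 22 September; 26 September 2019 is outside that window, so Kesion Republic is on standard time at UTC+08:00.
06:00 local − 8h = 22:00 UTC (rolling into the previous day, 25 September 2019).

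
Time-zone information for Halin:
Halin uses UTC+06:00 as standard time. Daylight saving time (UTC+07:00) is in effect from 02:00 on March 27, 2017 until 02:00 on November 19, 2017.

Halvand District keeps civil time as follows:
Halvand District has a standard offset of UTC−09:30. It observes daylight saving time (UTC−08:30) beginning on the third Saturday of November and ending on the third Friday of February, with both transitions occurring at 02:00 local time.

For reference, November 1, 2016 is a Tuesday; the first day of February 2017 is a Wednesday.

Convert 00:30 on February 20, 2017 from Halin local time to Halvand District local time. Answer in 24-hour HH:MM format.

February 20, 2017 is outside the daylight-saving period (27 March – 19 November), so Halin is on standard time, UTC+06:00.
00:30 Halin − 6h = 18:30 UTC (rolling into the previous day, 19 February 2017).
1 November 2016 is a Tuesday, so the first Saturday is November 5 and the third is November 19.
1 February 2017 is a Wednesday, so the first Friday is February 3 and the third is February 17.
At the standard offset (UTC−09:30), 18:30 UTC − 9h30m = 09:00 Halvand District standard time.
The standard-time date in Halvand District, February 19, 2017, is outside the daylight-saving period (19 November 2016 – 17 February 2017), so Halvand District is on standard time, UTC−09:30.
18:30 UTC − 9h30m = 09:00 Halvand District.

09:00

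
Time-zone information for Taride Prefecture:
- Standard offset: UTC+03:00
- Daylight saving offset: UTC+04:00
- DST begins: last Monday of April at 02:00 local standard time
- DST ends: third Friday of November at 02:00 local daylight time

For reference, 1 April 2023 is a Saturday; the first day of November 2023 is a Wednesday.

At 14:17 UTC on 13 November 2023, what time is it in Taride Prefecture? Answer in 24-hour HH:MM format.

18:17

1 April 2023 is a Saturday, so Mondays fall on 3, 10, 17, 24; the last is April 24.
1 November 2023 is a Wednesday, so the first Friday is November 3 and the third is November 17.
At the standard offset (UTC+03:00), 14:17 UTC + 3h = 17:17 Taride Prefecture standard time.
The standard-time date in Taride Prefecture, 13 November 2023, falls between 24 April and 17 November, so daylight saving is in effect and Taride Prefecture is at UTC+04:00.
14:17 UTC + 4h = 18:17 local.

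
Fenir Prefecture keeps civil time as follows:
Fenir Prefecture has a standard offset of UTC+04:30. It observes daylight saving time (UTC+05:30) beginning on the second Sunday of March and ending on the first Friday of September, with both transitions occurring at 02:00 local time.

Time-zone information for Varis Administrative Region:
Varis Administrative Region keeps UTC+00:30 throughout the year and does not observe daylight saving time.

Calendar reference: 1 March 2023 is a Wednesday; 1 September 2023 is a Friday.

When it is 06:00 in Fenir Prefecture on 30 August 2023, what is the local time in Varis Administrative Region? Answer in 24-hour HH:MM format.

1 March 2023 is a Wednesday, so the first Sunday is March 5 and the second is March 12.
1 September 2023 is a Friday, so the first Friday is September 1.
30 August 2023 falls between 12 March and 1 September, so daylight saving is in effect and Fenir Prefecture is at UTC+05:30.
06:00 Fenir Prefecture − 5h30m = 00:30 UTC.
Varis Administrative Region stays on UTC+00:30 all year.
00:30 UTC + 0h30m = 01:00 Varis Administrative Region.

01:00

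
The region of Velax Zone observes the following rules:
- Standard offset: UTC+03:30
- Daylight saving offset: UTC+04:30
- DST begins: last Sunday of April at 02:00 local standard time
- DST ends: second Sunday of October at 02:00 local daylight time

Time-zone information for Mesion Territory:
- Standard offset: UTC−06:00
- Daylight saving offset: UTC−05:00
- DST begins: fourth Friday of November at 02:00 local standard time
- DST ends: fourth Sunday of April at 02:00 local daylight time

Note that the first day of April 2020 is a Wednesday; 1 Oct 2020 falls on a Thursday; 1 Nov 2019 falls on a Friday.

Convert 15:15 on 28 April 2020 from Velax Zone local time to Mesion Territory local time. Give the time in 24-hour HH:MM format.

04:45

1 April 2020 is a Wednesday, so Sundays fall on 5, 12, 19, 26; the last is April 26.
1 October 2020 is a Thursday, so the first Sunday is October 4 and the second is October 11.
Daylight saving runs 26 April – 11 October; 28 April 2020 is inside that window, so Velax Zone is at UTC+04:30.
15:15 Velax Zone − 4h30m = 10:45 UTC.
1 November 2019 is a Friday, so the first Friday is November 1 and the fourth is November 22.
1 April 2020 is a Wednesday, so the first Sunday is April 5 and the fourth is April 26.
At the standard offset (UTC−06:00), 10:45 UTC − 6h = 04:45 Mesion Territory standard time.
The standard-time date in Mesion Territory, 28 April 2020, is outside the daylight-saving period (22 November 2019 – 26 April 2020), so Mesion Territory is on standard time, UTC−06:00.
10:45 UTC − 6h = 04:45 Mesion Territory.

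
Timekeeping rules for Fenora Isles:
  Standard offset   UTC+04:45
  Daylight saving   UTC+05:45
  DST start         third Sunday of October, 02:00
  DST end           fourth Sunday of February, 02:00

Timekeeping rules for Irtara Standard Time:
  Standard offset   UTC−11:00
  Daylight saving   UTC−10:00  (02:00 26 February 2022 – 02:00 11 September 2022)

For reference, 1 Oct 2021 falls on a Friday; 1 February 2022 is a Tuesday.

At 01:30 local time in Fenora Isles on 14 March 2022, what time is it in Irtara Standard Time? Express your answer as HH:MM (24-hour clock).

1 October 2021 is a Friday, so the first Sunday is October 3 and the third is October 17.
1 February 2022 is a Tuesday, so the first Sunday is February 6 and the fourth is February 27.
14 March 2022 does not fall between 17 October 2021 and 27 February 2022, so daylight saving is not in effect and Fenora Isles is at UTC+04:45.
01:30 Fenora Isles − 4h45m = 20:45 UTC (rolling into the previous day, 13 March 2022).
At the standard offset (UTC−11:00), 20:45 UTC − 11h = 09:45 Irtara Standard Time standard time.
The standard-time date in Irtara Standard Time, 13 March 2022, falls between 26 February and 11 September, so daylight saving is in effect and Irtara Standard Time is at UTC−10:00.
20:45 UTC − 10h = 10:45 Irtara Standard Time.

10:45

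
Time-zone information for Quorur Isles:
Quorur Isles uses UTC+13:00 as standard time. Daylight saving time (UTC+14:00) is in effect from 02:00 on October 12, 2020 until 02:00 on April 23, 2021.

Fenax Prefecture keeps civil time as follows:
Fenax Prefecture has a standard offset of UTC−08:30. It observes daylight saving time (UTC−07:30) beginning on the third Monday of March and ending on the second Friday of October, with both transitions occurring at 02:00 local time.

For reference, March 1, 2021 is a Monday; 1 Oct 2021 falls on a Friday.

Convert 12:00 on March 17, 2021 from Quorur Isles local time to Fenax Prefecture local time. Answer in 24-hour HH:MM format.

14:30

March 17, 2021 lies within the daylight-saving period (12 October 2020 – 23 April 2021), so Quorur Isles is on daylight time, UTC+14:00.
12:00 Quorur Isles − 14h = 22:00 UTC (rolling into the previous day, 16 March 2021).
1 March 2021 is a Monday, so the first Monday is March 1 and the third is March 15.
1 October 2021 is a Friday, so the first Friday is October 1 and the second is October 8.
At the standard offset (UTC−08:30), 22:00 UTC − 8h30m = 13:30 Fenax Prefecture standard time.
The standard-time date in Fenax Prefecture, March 16, 2021, falls between 15 March and 8 October, so daylight saving is in effect and Fenax Prefecture is at UTC−07:30.
22:00 UTC − 7h30m = 14:30 Fenax Prefecture.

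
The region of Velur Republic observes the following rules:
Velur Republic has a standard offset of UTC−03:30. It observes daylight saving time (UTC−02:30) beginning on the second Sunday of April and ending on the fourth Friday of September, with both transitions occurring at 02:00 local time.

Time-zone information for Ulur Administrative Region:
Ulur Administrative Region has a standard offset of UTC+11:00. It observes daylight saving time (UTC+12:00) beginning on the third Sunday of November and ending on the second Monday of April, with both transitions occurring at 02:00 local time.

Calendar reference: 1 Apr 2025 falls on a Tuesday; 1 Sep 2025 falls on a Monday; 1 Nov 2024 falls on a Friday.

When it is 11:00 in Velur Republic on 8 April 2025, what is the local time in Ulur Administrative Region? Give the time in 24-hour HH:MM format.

02:30

1 April 2025 is a Tuesday, so the first Sunday is April 6 and the second is April 13.
1 September 2025 is a Monday, so the first Friday is September 5 and the fourth is September 26.
Daylight saving runs 13 April – 26 September; 8 April 2025 is outside that window, so Velur Republic is on standard time at UTC−03:30.
11:00 Velur Republic + 3h30m = 14:30 UTC.
1 November 2024 is a Friday, so the first Sunday is November 3 and the third is November 17.
1 April 2025 is a Tuesday, so the first Monday is April 7 and the second is April 14.
At the standard offset (UTC+11:00), 14:30 UTC + 11h = 01:30 Ulur Administrative Region standard time (rolling into the next day, 9 April 2025).
The standard-time date in Ulur Administrative Region, 9 April 2025, lies within the daylight-saving period (17 November 2024 – 14 April 2025), so Ulur Administrative Region is on daylight time, UTC+12:00.
14:30 UTC + 12h = 02:30 Ulur Administrative Region (rolling into the next day, 9 April 2025).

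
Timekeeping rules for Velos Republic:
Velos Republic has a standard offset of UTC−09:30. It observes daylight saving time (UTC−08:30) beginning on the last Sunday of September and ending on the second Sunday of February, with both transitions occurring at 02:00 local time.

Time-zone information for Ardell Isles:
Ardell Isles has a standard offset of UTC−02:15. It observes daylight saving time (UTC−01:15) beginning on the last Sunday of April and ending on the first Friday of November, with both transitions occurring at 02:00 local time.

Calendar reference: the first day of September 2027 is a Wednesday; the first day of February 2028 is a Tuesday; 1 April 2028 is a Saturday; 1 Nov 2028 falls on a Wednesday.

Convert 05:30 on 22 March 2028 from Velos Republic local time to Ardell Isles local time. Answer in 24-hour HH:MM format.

1 September 2027 is a Wednesday, so Sundays fall on 5, 12, 19, 26; the last is September 26.
1 February 2028 is a Tuesday, so the first Sunday is February 6 and the second is February 13.
22 March 2028 does not fall between 26 September 2027 and 13 February 2028, so daylight saving is not in effect and Velos Republic is at UTC−09:30.
05:30 Velos Republic + 9h30m = 15:00 UTC.
1 April 2028 is a Saturday, so Sundays fall on 2, 9, 16, 23, 30; the last is April 30.
1 November 2028 is a Wednesday, so the first Friday is November 3.
At the standard offset (UTC−02:15), 15:00 UTC − 2h15m = 12:45 Ardell Isles standard time.
The standard-time date in Ardell Isles, 22 March 2028, does not fall between 30 April and 3 November, so daylight saving is not in effect and Ardell Isles is at UTC−02:15.
15:00 UTC − 2h15m = 12:45 Ardell Isles.

12:45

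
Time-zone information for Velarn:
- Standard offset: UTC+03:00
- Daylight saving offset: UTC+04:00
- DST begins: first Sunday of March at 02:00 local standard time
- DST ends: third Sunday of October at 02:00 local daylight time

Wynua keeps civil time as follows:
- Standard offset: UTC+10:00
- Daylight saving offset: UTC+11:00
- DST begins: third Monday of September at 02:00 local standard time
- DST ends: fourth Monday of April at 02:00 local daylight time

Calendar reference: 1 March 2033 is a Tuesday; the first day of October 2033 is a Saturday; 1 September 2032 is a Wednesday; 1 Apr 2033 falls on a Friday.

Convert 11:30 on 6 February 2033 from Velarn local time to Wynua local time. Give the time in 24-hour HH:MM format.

19:30

1 March 2033 is a Tuesday, so the first Sunday is March 6.
1 October 2033 is a Saturday, so the first Sunday is October 2 and the third is October 16.
6 February 2033 does not fall between 6 March and 16 October, so daylight saving is not in effect and Velarn is at UTC+03:00.
11:30 Velarn − 3h = 08:30 UTC.
1 September 2032 is a Wednesday, so the first Monday is September 6 and the third is September 20.
1 April 2033 is a Friday, so the first Monday is April 4 and the fourth is April 25.
At the standard offset (UTC+10:00), 08:30 UTC + 10h = 18:30 Wynua standard time.
The standard-time date in Wynua, 6 February 2033, lies within the daylight-saving period (20 September 2032 – 25 April 2033), so Wynua is on daylight time, UTC+11:00.
08:30 UTC + 11h = 19:30 Wynua.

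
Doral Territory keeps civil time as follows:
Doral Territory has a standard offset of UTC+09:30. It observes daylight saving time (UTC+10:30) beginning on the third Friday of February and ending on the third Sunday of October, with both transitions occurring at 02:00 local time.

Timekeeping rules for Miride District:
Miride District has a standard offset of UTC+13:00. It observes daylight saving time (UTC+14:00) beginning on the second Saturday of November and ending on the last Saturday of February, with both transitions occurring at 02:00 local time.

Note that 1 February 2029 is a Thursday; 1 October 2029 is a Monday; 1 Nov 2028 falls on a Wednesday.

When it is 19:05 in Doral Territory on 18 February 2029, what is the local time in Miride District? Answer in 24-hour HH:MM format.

22:35

1 February 2029 is a Thursday, so the first Friday is February 2 and the third is February 16.
1 October 2029 is a Monday, so the first Sunday is October 7 and the third is October 21.
18 February 2029 lies within the daylight-saving period (16 February – 21 October), so Doral Territory is on daylight time, UTC+10:30.
19:05 Doral Territory − 10h30m = 08:35 UTC.
1 November 2028 is a Wednesday, so the first Saturday is November 4 and the second is November 11.
1 February 2029 is a Thursday, so Saturdays fall on 3, 10, 17, 24; the last is February 24.
At the standard offset (UTC+13:00), 08:35 UTC + 13h = 21:35 Miride District standard time.
Daylight saving runs 11 November 2028 – 24 February 2029; the standard-time date in Miride District, 18 February 2029, is inside that window, so Miride District is at UTC+14:00.
08:35 UTC + 14h = 22:35 Miride District.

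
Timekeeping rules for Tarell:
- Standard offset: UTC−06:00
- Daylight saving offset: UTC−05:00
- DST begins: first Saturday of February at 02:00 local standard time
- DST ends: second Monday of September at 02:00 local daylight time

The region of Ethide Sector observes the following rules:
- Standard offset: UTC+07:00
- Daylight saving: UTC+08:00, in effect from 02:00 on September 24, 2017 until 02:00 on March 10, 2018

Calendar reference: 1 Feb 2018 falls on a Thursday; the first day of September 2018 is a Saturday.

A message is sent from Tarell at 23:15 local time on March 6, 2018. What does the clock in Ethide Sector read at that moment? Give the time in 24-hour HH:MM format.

12:15

1 February 2018 is a Thursday, so the first Saturday is February 3.
1 September 2018 is a Saturday, so the first Monday is September 3 and the second is September 10.
March 6, 2018 falls between 3 February and 10 September, so daylight saving is in effect and Tarell is at UTC−05:00.
23:15 Tarell + 5h = 04:15 UTC (rolling into the next day, 7 March 2018).
At the standard offset (UTC+07:00), 04:15 UTC + 7h = 11:15 Ethide Sector standard time.
The standard-time date in Ethide Sector, March 7, 2018, falls between 24 September 2017 and 10 March 2018, so daylight saving is in effect and Ethide Sector is at UTC+08:00.
04:15 UTC + 8h = 12:15 Ethide Sector.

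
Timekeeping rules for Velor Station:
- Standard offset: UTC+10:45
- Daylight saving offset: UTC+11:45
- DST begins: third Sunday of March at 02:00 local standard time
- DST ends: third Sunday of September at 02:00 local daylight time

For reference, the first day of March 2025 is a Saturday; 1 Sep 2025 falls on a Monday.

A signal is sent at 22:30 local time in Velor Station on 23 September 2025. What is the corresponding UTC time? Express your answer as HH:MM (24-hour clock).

1 March 2025 is a Saturday, so the first Sunday is March 2 and the third is March 16.
1 September 2025 is a Monday, so the first Sunday is September 7 and the third is September 21.
Daylight saving runs 16 March – 21 September; 23 September 2025 is outside that window, so Velor Station is on standard time at UTC+10:45.
22:30 local − 10h45m = 11:45 UTC.

11:45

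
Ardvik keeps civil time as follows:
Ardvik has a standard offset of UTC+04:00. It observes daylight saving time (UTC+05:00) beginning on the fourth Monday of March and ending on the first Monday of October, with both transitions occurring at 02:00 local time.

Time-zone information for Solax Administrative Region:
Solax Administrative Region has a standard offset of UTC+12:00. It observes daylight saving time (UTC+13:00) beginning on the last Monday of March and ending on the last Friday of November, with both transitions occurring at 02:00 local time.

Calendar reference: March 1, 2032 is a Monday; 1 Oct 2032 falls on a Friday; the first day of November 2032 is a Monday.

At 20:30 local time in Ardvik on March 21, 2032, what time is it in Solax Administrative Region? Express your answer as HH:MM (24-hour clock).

04:30

1 March 2032 is a Monday, so the first Monday is March 1 and the fourth is March 22.
1 October 2032 is a Friday, so the first Monday is October 4.
Daylight saving runs 22 March – 4 October; March 21, 2032 is outside that window, so Ardvik is on standard time at UTC+04:00.
20:30 Ardvik − 4h = 16:30 UTC.
1 March 2032 is a Monday, so Mondays fall on 1, 8, 15, 22, 29; the last is March 29.
1 November 2032 is a Monday, so Fridays fall on 5, 12, 19, 26; the last is November 26.
At the standard offset (UTC+12:00), 16:30 UTC + 12h = 04:30 Solax Administrative Region standard time (rolling into the next day, 22 March 2032).
Daylight saving runs 29 March – 26 November; the standard-time date in Solax Administrative Region, March 22, 2032, is outside that window, so Solax Administrative Region is on standard time at UTC+12:00.
16:30 UTC + 12h = 04:30 Solax Administrative Region (rolling into the next day, 22 March 2032).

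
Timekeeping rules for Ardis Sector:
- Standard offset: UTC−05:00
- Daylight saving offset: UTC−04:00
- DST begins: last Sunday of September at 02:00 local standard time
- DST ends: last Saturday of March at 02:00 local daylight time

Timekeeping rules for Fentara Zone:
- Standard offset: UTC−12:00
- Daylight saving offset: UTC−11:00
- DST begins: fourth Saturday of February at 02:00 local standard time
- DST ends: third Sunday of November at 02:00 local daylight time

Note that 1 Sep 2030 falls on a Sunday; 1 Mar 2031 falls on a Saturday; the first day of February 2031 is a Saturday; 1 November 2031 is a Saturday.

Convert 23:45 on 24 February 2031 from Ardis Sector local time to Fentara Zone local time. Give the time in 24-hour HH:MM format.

1 September 2030 is a Sunday, so Sundays fall on 1, 8, 15, 22, 29; the last is September 29.
1 March 2031 is a Saturday, so Saturdays fall on 1, 8, 15, 22, 29; the last is March 29.
24 February 2031 falls between 29 September 2030 and 29 March 2031, so daylight saving is in effect and Ardis Sector is at UTC−04:00.
23:45 Ardis Sector + 4h = 03:45 UTC (rolling into the next day, 25 February 2031).
1 February 2031 is a Saturday, so the first Saturday is February 1 and the fourth is February 22.
1 November 2031 is a Saturday, so the first Sunday is November 2 and the third is November 16.
At the standard offset (UTC−12:00), 03:45 UTC − 12h = 15:45 Fentara Zone standard time (rolling into the previous day, 24 February 2031).
Daylight saving runs 22 February – 16 November; the standard-time date in Fentara Zone, 24 February 2031, is inside that window, so Fentara Zone is at UTC−11:00.
03:45 UTC − 11h = 16:45 Fentara Zone (rolling into the previous day, 24 February 2031).

16:45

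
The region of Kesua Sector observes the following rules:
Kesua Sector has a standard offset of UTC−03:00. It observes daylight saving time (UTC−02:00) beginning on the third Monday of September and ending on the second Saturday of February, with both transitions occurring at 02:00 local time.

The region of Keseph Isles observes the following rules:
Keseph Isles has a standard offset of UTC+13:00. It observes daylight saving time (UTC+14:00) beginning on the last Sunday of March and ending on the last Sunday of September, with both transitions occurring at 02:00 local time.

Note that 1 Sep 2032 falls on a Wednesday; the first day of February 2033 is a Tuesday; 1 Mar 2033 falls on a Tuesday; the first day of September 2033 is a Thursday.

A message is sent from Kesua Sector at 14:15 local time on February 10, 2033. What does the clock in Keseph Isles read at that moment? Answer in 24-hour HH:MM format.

1 September 2032 is a Wednesday, so the first Monday is September 6 and the third is September 20.
1 February 2033 is a Tuesday, so the first Saturday is February 5 and the second is February 12.
February 10, 2033 falls between 20 September 2032 and 12 February 2033, so daylight saving is in effect and Kesua Sector is at UTC−02:00.
14:15 Kesua Sector + 2h = 16:15 UTC.
1 March 2033 is a Tuesday, so Sundays fall on 6, 13, 20, 27; the last is March 27.
1 September 2033 is a Thursday, so Sundays fall on 4, 11, 18, 25; the last is September 25.
At the standard offset (UTC+13:00), 16:15 UTC + 13h = 05:15 Keseph Isles standard time (rolling into the next day, 11 February 2033).
The standard-time date in Keseph Isles, February 11, 2033, is outside the daylight-saving period (27 March – 25 September), so Keseph Isles is on standard time, UTC+13:00.
16:15 UTC + 13h = 05:15 Keseph Isles (rolling into the next day, 11 February 2033).

05:15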